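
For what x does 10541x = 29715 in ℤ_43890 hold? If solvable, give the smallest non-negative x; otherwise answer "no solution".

22995

First find gcd(10541, 43890):
43890 = 4·10541 + 1726
10541 = 6·1726 + 185
1726 = 9·185 + 61
185 = 3·61 + 2
61 = 30·2 + 1
2 = 2·1 + 0
gcd = 1, so a unique solution mod 43890 exists.
Back-substitute for the Bézout coefficients:
1 = 61 − 30·2
1 = −30·185 + 91·61
1 = 91·1726 − 849·185
1 = −849·10541 + 5185·1726
1 = 5185·43890 − 21589·10541
So 10541·(-21589) ≡ 1 (mod 43890), giving 10541⁻¹ ≡ 22301.
x ≡ 10541⁻¹·29715 ≡ 22301·29715 ≡ 22995 (mod 43890).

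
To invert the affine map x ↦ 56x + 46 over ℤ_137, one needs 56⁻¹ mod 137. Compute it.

115

Run Euclid on (137, 56):
137 = 2*56 + 25
56 = 2*25 + 6
25 = 4*6 + 1
6 = 6*1 + 0
The gcd is 1. Working backward:
1 = 25 − 4·6
1 = −4·56 + 9·25
1 = 9·137 − 22·56
Hence 56⁻¹ ≡ -22 ≡ 115 (mod 137).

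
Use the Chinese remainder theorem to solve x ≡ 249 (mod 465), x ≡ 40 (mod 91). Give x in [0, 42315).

Write x = 249 + 465·k. Then 465·k ≡ 40 − 249 ≡ 64 (mod 91).
Need 465⁻¹ mod 91. Extended Euclid on (91, 10):
91 = 9*10 + 1
10 = 10*1 + 0
Back-substitute:
1 = 91 − 9·10
465⁻¹ ≡ 82 (mod 91), so k ≡ 82·64 ≡ 61 (mod 91).
x = 249 + 465·61 = 28614.

28614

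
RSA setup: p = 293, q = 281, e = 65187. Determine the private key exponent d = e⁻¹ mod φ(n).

φ(n) = (p−1)(q−1) = 292·280 = 81760.
Need d with 65187·d ≡ 1 (mod 81760). Apply the extended Euclidean algorithm:
81760 = 1·65187 + 16573
65187 = 3·16573 + 15468
16573 = 1·15468 + 1105
15468 = 13·1105 + 1103
1105 = 1·1103 + 2
1103 = 551·2 + 1
2 = 2·1 + 0
Back-substitute:
1 = 1103 − 551·2
1 = −551·1105 + 552·1103
1 = 552·15468 − 7727·1105
1 = −7727·16573 + 8279·15468
1 = 8279·65187 − 32564·16573
1 = −32564·81760 + 40843·65187
So 65187·40843 ≡ 1 (mod 81760), hence d = 40843.

40843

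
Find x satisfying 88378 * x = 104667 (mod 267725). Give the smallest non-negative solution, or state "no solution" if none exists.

263264

First find gcd(88378, 267725):
267725 = 3·88378 + 2591
88378 = 34·2591 + 284
2591 = 9·284 + 35
284 = 8·35 + 4
35 = 8·4 + 3
4 = 1·3 + 1
3 = 3·1 + 0
gcd = 1, so a unique solution mod 267725 exists.
Back-substitute for the Bézout coefficients:
1 = 4 − 3
1 = −35 + 9·4
1 = 9·284 − 73·35
1 = −73·2591 + 666·284
1 = 666·88378 − 22717·2591
1 = −22717·267725 + 68817·88378
So 88378·(68817) ≡ 1 (mod 267725), giving 88378⁻¹ ≡ 68817.
x ≡ 88378⁻¹·104667 ≡ 68817·104667 ≡ 263264 (mod 267725).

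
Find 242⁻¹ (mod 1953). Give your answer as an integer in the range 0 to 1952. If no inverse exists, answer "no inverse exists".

1493

Run Euclid on (1953, 242):
1953 = 8×242 + 17
242 = 14×17 + 4
17 = 4×4 + 1
4 = 4×1 + 0
Since gcd(242, 1953) = 1, back-substitute to write 1 as a combination:
1 = 17 − 4·4
1 = −4·242 + 57·17
1 = 57·1953 − 460·242
Hence 242⁻¹ ≡ -460 ≡ 1493 (mod 1953).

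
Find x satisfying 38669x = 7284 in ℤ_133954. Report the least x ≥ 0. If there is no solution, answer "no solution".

65330

First find gcd(38669, 133954):
133954 = 3·38669 + 17947
38669 = 2·17947 + 2775
17947 = 6·2775 + 1297
2775 = 2·1297 + 181
1297 = 7·181 + 30
181 = 6·30 + 1
30 = 30·1 + 0
gcd = 1, so a unique solution mod 133954 exists.
Back-substitute for the Bézout coefficients:
1 = 181 − 6·30
1 = −6·1297 + 43·181
1 = 43·2775 − 92·1297
1 = −92·17947 + 595·2775
1 = 595·38669 − 1282·17947
1 = −1282·133954 + 4441·38669
So 38669·(4441) ≡ 1 (mod 133954), giving 38669⁻¹ ≡ 4441.
x ≡ 38669⁻¹·7284 ≡ 4441·7284 ≡ 65330 (mod 133954).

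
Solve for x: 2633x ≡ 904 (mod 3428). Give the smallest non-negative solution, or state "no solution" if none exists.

First find gcd(2633, 3428):
3428 = 1×2633 + 795
2633 = 3×795 + 248
795 = 3×248 + 51
248 = 4×51 + 44
51 = 1×44 + 7
44 = 6×7 + 2
7 = 3×2 + 1
2 = 2×1 + 0
gcd = 1, so a unique solution mod 3428 exists.
Back-substitute for the Bézout coefficients:
1 = 7 − 3·2
1 = −3·44 + 19·7
1 = 19·51 − 22·44
1 = −22·248 + 107·51
1 = 107·795 − 343·248
1 = −343·2633 + 1136·795
1 = 1136·3428 − 1479·2633
So 2633·(-1479) ≡ 1 (mod 3428), giving 2633⁻¹ ≡ 1949.
x ≡ 2633⁻¹·904 ≡ 1949·904 ≡ 3332 (mod 3428).

3332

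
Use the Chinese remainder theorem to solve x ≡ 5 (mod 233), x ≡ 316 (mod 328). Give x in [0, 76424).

Write x = 5 + 233·k. Then 233·k ≡ 316 − 5 ≡ 311 (mod 328).
Need 233⁻¹ mod 328. Extended Euclid on (328, 233):
328 = 1*233 + 95
233 = 2*95 + 43
95 = 2*43 + 9
43 = 4*9 + 7
9 = 1*7 + 2
7 = 3*2 + 1
2 = 2*1 + 0
Back-substitute:
1 = 7 − 3·2
1 = −3·9 + 4·7
1 = 4·43 − 19·9
1 = −19·95 + 42·43
1 = 42·233 − 103·95
1 = −103·328 + 145·233
233⁻¹ ≡ 145 (mod 328), so k ≡ 145·311 ≡ 159 (mod 328).
x = 5 + 233·159 = 37052.

37052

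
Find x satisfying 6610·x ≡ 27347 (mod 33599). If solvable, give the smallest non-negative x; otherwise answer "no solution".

10155

First find gcd(6610, 33599):
33599 = 5*6610 + 549
6610 = 12*549 + 22
549 = 24*22 + 21
22 = 1*21 + 1
21 = 21*1 + 0
gcd = 1, so a unique solution mod 33599 exists.
Back-substitute for the Bézout coefficients:
1 = 22 − 21
1 = −549 + 25·22
1 = 25·6610 − 301·549
1 = −301·33599 + 1530·6610
So 6610·(1530) ≡ 1 (mod 33599), giving 6610⁻¹ ≡ 1530.
x ≡ 6610⁻¹·27347 ≡ 1530·27347 ≡ 10155 (mod 33599).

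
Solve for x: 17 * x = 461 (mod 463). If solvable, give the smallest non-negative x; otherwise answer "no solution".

245

First find gcd(17, 463):
463 = 27·17 + 4
17 = 4·4 + 1
4 = 4·1 + 0
gcd = 1, so a unique solution mod 463 exists.
Back-substitute for the Bézout coefficients:
1 = 17 − 4·4
1 = −4·463 + 109·17
So 17·(109) ≡ 1 (mod 463), giving 17⁻¹ ≡ 109.
x ≡ 17⁻¹·461 ≡ 109·461 ≡ 245 (mod 463).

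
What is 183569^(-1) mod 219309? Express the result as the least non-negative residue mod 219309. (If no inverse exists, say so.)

Extended Euclidean algorithm:
219309 = 1×183569 + 35740
183569 = 5×35740 + 4869
35740 = 7×4869 + 1657
4869 = 2×1657 + 1555
1657 = 1×1555 + 102
1555 = 15×102 + 25
102 = 4×25 + 2
25 = 12×2 + 1
2 = 2×1 + 0
The gcd is 1. Working backward:
1 = 25 − 12·2
1 = −12·102 + 49·25
1 = 49·1555 − 747·102
1 = −747·1657 + 796·1555
1 = 796·4869 − 2339·1657
1 = −2339·35740 + 17169·4869
1 = 17169·183569 − 88184·35740
1 = −88184·219309 + 105353·183569
So 183569·105353 ≡ 1 (mod 219309).

105353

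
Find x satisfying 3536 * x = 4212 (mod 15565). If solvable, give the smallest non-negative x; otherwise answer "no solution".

First find gcd(3536, 15565):
15565 = 4*3536 + 1421
3536 = 2*1421 + 694
1421 = 2*694 + 33
694 = 21*33 + 1
33 = 33*1 + 0
gcd = 1, so a unique solution mod 15565 exists.
Back-substitute for the Bézout coefficients:
1 = 694 − 21·33
1 = −21·1421 + 43·694
1 = 43·3536 − 107·1421
1 = −107·15565 + 471·3536
So 3536·(471) ≡ 1 (mod 15565), giving 3536⁻¹ ≡ 471.
x ≡ 3536⁻¹·4212 ≡ 471·4212 ≡ 7097 (mod 15565).

7097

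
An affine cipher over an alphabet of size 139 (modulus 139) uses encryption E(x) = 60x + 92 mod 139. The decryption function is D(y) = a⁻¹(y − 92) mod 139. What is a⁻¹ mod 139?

Extended Euclidean algorithm:
139 = 2·60 + 19
60 = 3·19 + 3
19 = 6·3 + 1
3 = 3·1 + 0
gcd = 1, so the inverse exists. Back-substitute:
1 = 19 − 6·3
1 = −6·60 + 19·19
1 = 19·139 − 44·60
So 60·(-44) ≡ 1 (mod 139), and -44 ≡ 95 (mod 139).

95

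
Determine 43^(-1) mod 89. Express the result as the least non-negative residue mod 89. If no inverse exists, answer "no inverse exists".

29

Extended Euclidean algorithm:
89 = 2×43 + 3
43 = 14×3 + 1
3 = 3×1 + 0
gcd = 1, so the inverse exists. Back-substitute:
1 = 43 − 14·3
1 = −14·89 + 29·43
So 43·29 ≡ 1 (mod 89).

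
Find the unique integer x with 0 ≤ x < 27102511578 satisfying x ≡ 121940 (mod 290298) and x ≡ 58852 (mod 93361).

24747445844

Write x = 121940 + 290298·k. Then 290298·k ≡ 58852 − 121940 ≡ 30273 (mod 93361).
Need 290298⁻¹ mod 93361. Extended Euclid on (93361, 10215):
93361 = 9·10215 + 1426
10215 = 7·1426 + 233
1426 = 6·233 + 28
233 = 8·28 + 9
28 = 3·9 + 1
9 = 9·1 + 0
Back-substitute:
1 = 28 − 3·9
1 = −3·233 + 25·28
1 = 25·1426 − 153·233
1 = −153·10215 + 1096·1426
1 = 1096·93361 − 10017·10215
290298⁻¹ ≡ 83344 (mod 93361), so k ≡ 83344·30273 ≡ 85248 (mod 93361).
x = 121940 + 290298·85248 = 24747445844.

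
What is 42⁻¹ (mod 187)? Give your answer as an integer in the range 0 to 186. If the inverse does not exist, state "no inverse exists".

Run Euclid on (187, 42):
187 = 4×42 + 19
42 = 2×19 + 4
19 = 4×4 + 3
4 = 1×3 + 1
3 = 3×1 + 0
gcd = 1, so the inverse exists. Back-substitute:
1 = 4 − 3
1 = −19 + 5·4
1 = 5·42 − 11·19
1 = −11·187 + 49·42
So 42·49 ≡ 1 (mod 187).

49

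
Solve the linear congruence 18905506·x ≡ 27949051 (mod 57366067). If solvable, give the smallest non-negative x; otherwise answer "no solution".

First find gcd(18905506, 57366067):
57366067 = 3×18905506 + 649549
18905506 = 29×649549 + 68585
649549 = 9×68585 + 32284
68585 = 2×32284 + 4017
32284 = 8×4017 + 148
4017 = 27×148 + 21
148 = 7×21 + 1
21 = 21×1 + 0
gcd = 1, so a unique solution mod 57366067 exists.
Back-substitute for the Bézout coefficients:
1 = 148 − 7·21
1 = −7·4017 + 190·148
1 = 190·32284 − 1527·4017
1 = −1527·68585 + 3244·32284
1 = 3244·649549 − 30723·68585
1 = −30723·18905506 + 894211·649549
1 = 894211·57366067 − 2713356·18905506
So 18905506·(-2713356) ≡ 1 (mod 57366067), giving 18905506⁻¹ ≡ 54652711.
x ≡ 18905506⁻¹·27949051 ≡ 54652711·27949051 ≡ 35438298 (mod 57366067).

35438298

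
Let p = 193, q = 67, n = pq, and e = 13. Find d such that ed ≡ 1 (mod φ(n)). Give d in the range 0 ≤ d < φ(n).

φ(n) = (p−1)(q−1) = 192·66 = 12672.
Need d with 13·d ≡ 1 (mod 12672). Apply the extended Euclidean algorithm:
12672 = 974×13 + 10
13 = 1×10 + 3
10 = 3×3 + 1
3 = 3×1 + 0
Back-substitute:
1 = 10 − 3·3
1 = −3·13 + 4·10
1 = 4·12672 − 3899·13
So 13·(-3899) ≡ 1 (mod 12672), hence d ≡ -3899 ≡ 8773 (mod 12672).

8773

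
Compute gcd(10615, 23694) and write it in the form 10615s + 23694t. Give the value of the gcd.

11

Repeated division:
23694 = 2×10615 + 2464
10615 = 4×2464 + 759
2464 = 3×759 + 187
759 = 4×187 + 11
187 = 17×11 + 0
gcd(10615, 23694) = 11.
Express as a combination:
11 = 759 − 4·187
11 = −4·2464 + 13·759
11 = 13·10615 − 56·2464
11 = −56·23694 + 125·10615
So 11 = (-56)·23694 + (125)·10615.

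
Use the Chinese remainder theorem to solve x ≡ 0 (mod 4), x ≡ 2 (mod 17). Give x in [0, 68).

Write x = 0 + 4·k. Then 4·k ≡ 2 − 0 ≡ 2 (mod 17).
Need 4⁻¹ mod 17. Extended Euclid on (17, 4):
17 = 4·4 + 1
4 = 4·1 + 0
Back-substitute:
1 = 17 − 4·4
4⁻¹ ≡ 13 (mod 17), so k ≡ 13·2 ≡ 9 (mod 17).
x = 0 + 4·9 = 36.

36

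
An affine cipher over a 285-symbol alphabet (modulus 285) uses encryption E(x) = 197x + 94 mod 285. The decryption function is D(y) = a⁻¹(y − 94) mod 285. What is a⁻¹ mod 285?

Extended Euclidean algorithm:
285 = 1*197 + 88
197 = 2*88 + 21
88 = 4*21 + 4
21 = 5*4 + 1
4 = 4*1 + 0
The gcd is 1. Working backward:
1 = 21 − 5·4
1 = −5·88 + 21·21
1 = 21·197 − 47·88
1 = −47·285 + 68·197
So 197·68 ≡ 1 (mod 285).

68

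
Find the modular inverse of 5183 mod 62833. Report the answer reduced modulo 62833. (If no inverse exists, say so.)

42612

Extended Euclidean algorithm:
62833 = 12·5183 + 637
5183 = 8·637 + 87
637 = 7·87 + 28
87 = 3·28 + 3
28 = 9·3 + 1
3 = 3·1 + 0
gcd = 1, so the inverse exists. Back-substitute:
1 = 28 − 9·3
1 = −9·87 + 28·28
1 = 28·637 − 205·87
1 = −205·5183 + 1668·637
1 = 1668·62833 − 20221·5183
So 5183·(-20221) ≡ 1 (mod 62833), and -20221 ≡ 42612 (mod 62833).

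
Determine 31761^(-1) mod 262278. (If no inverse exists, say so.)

no inverse exists

Euclidean algorithm on 262278, 31761:
262278 = 8·31761 + 8190
31761 = 3·8190 + 7191
8190 = 1·7191 + 999
7191 = 7·999 + 198
999 = 5·198 + 9
198 = 22·9 + 0
The gcd is 9, not 1, hence no inverse exists.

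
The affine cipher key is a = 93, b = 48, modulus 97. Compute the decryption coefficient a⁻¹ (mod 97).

Extended Euclidean algorithm:
97 = 1*93 + 4
93 = 23*4 + 1
4 = 4*1 + 0
Since gcd(93, 97) = 1, back-substitute to write 1 as a combination:
1 = 93 − 23·4
1 = −23·97 + 24·93
So 93·24 ≡ 1 (mod 97).

24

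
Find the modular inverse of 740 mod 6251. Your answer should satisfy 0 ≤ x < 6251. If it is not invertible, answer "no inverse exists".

Run Euclid on (6251, 740):
6251 = 8*740 + 331
740 = 2*331 + 78
331 = 4*78 + 19
78 = 4*19 + 2
19 = 9*2 + 1
2 = 2*1 + 0
gcd = 1, so the inverse exists. Back-substitute:
1 = 19 − 9·2
1 = −9·78 + 37·19
1 = 37·331 − 157·78
1 = −157·740 + 351·331
1 = 351·6251 − 2965·740
Thus 740·(-2965) ≡ 1 (mod 6251); reducing, -2965 mod 6251 = 3286.

3286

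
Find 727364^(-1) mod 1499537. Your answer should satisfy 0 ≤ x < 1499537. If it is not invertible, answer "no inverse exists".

349844

Extended Euclidean algorithm:
1499537 = 2·727364 + 44809
727364 = 16·44809 + 10420
44809 = 4·10420 + 3129
10420 = 3·3129 + 1033
3129 = 3·1033 + 30
1033 = 34·30 + 13
30 = 2·13 + 4
13 = 3·4 + 1
4 = 4·1 + 0
Since gcd(727364, 1499537) = 1, back-substitute to write 1 as a combination:
1 = 13 − 3·4
1 = −3·30 + 7·13
1 = 7·1033 − 241·30
1 = −241·3129 + 730·1033
1 = 730·10420 − 2431·3129
1 = −2431·44809 + 10454·10420
1 = 10454·727364 − 169695·44809
1 = −169695·1499537 + 349844·727364
So 727364·349844 ≡ 1 (mod 1499537).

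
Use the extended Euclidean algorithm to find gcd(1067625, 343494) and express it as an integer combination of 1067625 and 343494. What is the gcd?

Apply Euclid's algorithm to 1067625 and 343494:
1067625 = 3*343494 + 37143
343494 = 9*37143 + 9207
37143 = 4*9207 + 315
9207 = 29*315 + 72
315 = 4*72 + 27
72 = 2*27 + 18
27 = 1*18 + 9
18 = 2*9 + 0
gcd(1067625, 343494) = 9.
Express as a combination:
9 = 27 − 18
9 = −72 + 3·27
9 = 3·315 − 13·72
9 = −13·9207 + 380·315
9 = 380·37143 − 1533·9207
9 = −1533·343494 + 14177·37143
9 = 14177·1067625 − 44064·343494
So 9 = (14177)·1067625 + (-44064)·343494.

9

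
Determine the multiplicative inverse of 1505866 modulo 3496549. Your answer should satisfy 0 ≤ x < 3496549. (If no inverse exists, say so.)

Extended Euclidean algorithm:
3496549 = 2*1505866 + 484817
1505866 = 3*484817 + 51415
484817 = 9*51415 + 22082
51415 = 2*22082 + 7251
22082 = 3*7251 + 329
7251 = 22*329 + 13
329 = 25*13 + 4
13 = 3*4 + 1
4 = 4*1 + 0
The gcd is 1. Working backward:
1 = 13 − 3·4
1 = −3·329 + 76·13
1 = 76·7251 − 1675·329
1 = −1675·22082 + 5101·7251
1 = 5101·51415 − 11877·22082
1 = −11877·484817 + 111994·51415
1 = 111994·1505866 − 347859·484817
1 = −347859·3496549 + 807712·1505866
So 1505866·807712 ≡ 1 (mod 3496549).

807712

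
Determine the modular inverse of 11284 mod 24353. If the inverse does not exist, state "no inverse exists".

no inverse exists

Compute gcd(11284, 24353):
24353 = 2*11284 + 1785
11284 = 6*1785 + 574
1785 = 3*574 + 63
574 = 9*63 + 7
63 = 9*7 + 0
gcd(11284, 24353) = 7 ≠ 1, so 11284 has no multiplicative inverse modulo 24353.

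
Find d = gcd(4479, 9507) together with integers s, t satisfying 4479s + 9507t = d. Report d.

3

Repeated division:
9507 = 2·4479 + 549
4479 = 8·549 + 87
549 = 6·87 + 27
87 = 3·27 + 6
27 = 4·6 + 3
6 = 2·3 + 0
gcd(4479, 9507) = 3.
Express as a combination:
3 = 27 − 4·6
3 = −4·87 + 13·27
3 = 13·549 − 82·87
3 = −82·4479 + 669·549
3 = 669·9507 − 1420·4479
So 3 = (669)·9507 + (-1420)·4479.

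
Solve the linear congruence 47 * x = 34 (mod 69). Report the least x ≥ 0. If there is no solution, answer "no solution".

11

First find gcd(47, 69):
69 = 1*47 + 22
47 = 2*22 + 3
22 = 7*3 + 1
3 = 3*1 + 0
gcd = 1, so a unique solution mod 69 exists.
Back-substitute for the Bézout coefficients:
1 = 22 − 7·3
1 = −7·47 + 15·22
1 = 15·69 − 22·47
So 47·(-22) ≡ 1 (mod 69), giving 47⁻¹ ≡ 47.
x ≡ 47⁻¹·34 ≡ 47·34 ≡ 11 (mod 69).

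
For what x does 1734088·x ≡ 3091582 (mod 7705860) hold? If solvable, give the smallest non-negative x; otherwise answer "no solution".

gcd(1734088, 7705860):
7705860 = 4·1734088 + 769508
1734088 = 2·769508 + 195072
769508 = 3·195072 + 184292
195072 = 1·184292 + 10780
184292 = 17·10780 + 1032
10780 = 10·1032 + 460
1032 = 2·460 + 112
460 = 4·112 + 12
112 = 9·12 + 4
12 = 3·4 + 0
gcd = 4, but 4 ∤ 3091582, so the congruence has no solution.

no solution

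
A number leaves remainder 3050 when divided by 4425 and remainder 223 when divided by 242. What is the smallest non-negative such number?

Write x = 3050 + 4425·k. Then 4425·k ≡ 223 − 3050 ≡ 77 (mod 242).
Need 4425⁻¹ mod 242. Extended Euclid on (242, 69):
242 = 3·69 + 35
69 = 1·35 + 34
35 = 1·34 + 1
34 = 34·1 + 0
Back-substitute:
1 = 35 − 34
1 = −69 + 2·35
1 = 2·242 − 7·69
4425⁻¹ ≡ 235 (mod 242), so k ≡ 235·77 ≡ 187 (mod 242).
x = 3050 + 4425·187 = 830525.

830525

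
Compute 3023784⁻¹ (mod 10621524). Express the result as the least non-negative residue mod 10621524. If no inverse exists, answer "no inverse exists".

Compute gcd(3023784, 10621524):
10621524 = 3*3023784 + 1550172
3023784 = 1*1550172 + 1473612
1550172 = 1*1473612 + 76560
1473612 = 19*76560 + 18972
76560 = 4*18972 + 672
18972 = 28*672 + 156
672 = 4*156 + 48
156 = 3*48 + 12
48 = 4*12 + 0
gcd(3023784, 10621524) = 12 ≠ 1, so 3023784 has no multiplicative inverse modulo 10621524.

no inverse exists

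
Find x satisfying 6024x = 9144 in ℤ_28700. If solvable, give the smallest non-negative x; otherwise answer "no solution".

1831

First find gcd(6024, 28700):
28700 = 4×6024 + 4604
6024 = 1×4604 + 1420
4604 = 3×1420 + 344
1420 = 4×344 + 44
344 = 7×44 + 36
44 = 1×36 + 8
36 = 4×8 + 4
8 = 2×4 + 0
gcd = 4 and 4 | 9144, so solutions exist. Divide through by 4: 1506x ≡ 2286 (mod 7175).
Now find 1506⁻¹ mod 7175:
7175 = 4·1506 + 1151
1506 = 1·1151 + 355
1151 = 3·355 + 86
355 = 4·86 + 11
86 = 7·11 + 9
11 = 1·9 + 2
9 = 4·2 + 1
2 = 2·1 + 0
Back-substitute:
1 = 9 − 4·2
1 = −4·11 + 5·9
1 = 5·86 − 39·11
1 = −39·355 + 161·86
1 = 161·1151 − 522·355
1 = −522·1506 + 683·1151
1 = 683·7175 − 3254·1506
So 1506·(-3254) ≡ 1 (mod 7175), i.e. 1506⁻¹ ≡ 3921.
Then x ≡ 3921·2286 ≡ 1831 (mod 7175); the smallest non-negative solution is x = 1831.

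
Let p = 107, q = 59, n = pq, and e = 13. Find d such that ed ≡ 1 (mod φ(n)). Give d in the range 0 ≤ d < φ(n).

473

φ(n) = (p−1)(q−1) = 106·58 = 6148.
Need d with 13·d ≡ 1 (mod 6148). Apply the extended Euclidean algorithm:
6148 = 472×13 + 12
13 = 1×12 + 1
12 = 12×1 + 0
Back-substitute:
1 = 13 − 12
1 = −6148 + 473·13
So 13·473 ≡ 1 (mod 6148), hence d = 473.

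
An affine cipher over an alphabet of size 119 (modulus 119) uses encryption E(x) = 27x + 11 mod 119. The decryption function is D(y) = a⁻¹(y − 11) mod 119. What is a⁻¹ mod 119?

Extended Euclidean algorithm:
119 = 4*27 + 11
27 = 2*11 + 5
11 = 2*5 + 1
5 = 5*1 + 0
Since gcd(27, 119) = 1, back-substitute to write 1 as a combination:
1 = 11 − 2·5
1 = −2·27 + 5·11
1 = 5·119 − 22·27
Thus 27·(-22) ≡ 1 (mod 119); reducing, -22 mod 119 = 97.

97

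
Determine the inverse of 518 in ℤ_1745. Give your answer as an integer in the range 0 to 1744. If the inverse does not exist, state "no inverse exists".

1142

Extended Euclidean algorithm:
1745 = 3×518 + 191
518 = 2×191 + 136
191 = 1×136 + 55
136 = 2×55 + 26
55 = 2×26 + 3
26 = 8×3 + 2
3 = 1×2 + 1
2 = 2×1 + 0
The gcd is 1. Working backward:
1 = 3 − 2
1 = −26 + 9·3
1 = 9·55 − 19·26
1 = −19·136 + 47·55
1 = 47·191 − 66·136
1 = −66·518 + 179·191
1 = 179·1745 − 603·518
So 518·(-603) ≡ 1 (mod 1745), and -603 ≡ 1142 (mod 1745).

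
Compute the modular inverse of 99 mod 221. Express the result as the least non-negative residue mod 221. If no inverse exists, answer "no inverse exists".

Run Euclid on (221, 99):
221 = 2×99 + 23
99 = 4×23 + 7
23 = 3×7 + 2
7 = 3×2 + 1
2 = 2×1 + 0
Since gcd(99, 221) = 1, back-substitute to write 1 as a combination:
1 = 7 − 3·2
1 = −3·23 + 10·7
1 = 10·99 − 43·23
1 = −43·221 + 96·99
So 99·96 ≡ 1 (mod 221).

96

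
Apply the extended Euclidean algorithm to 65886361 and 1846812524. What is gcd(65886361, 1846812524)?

Repeated division:
1846812524 = 28×65886361 + 1994416
65886361 = 33×1994416 + 70633
1994416 = 28×70633 + 16692
70633 = 4×16692 + 3865
16692 = 4×3865 + 1232
3865 = 3×1232 + 169
1232 = 7×169 + 49
169 = 3×49 + 22
49 = 2×22 + 5
22 = 4×5 + 2
5 = 2×2 + 1
2 = 2×1 + 0
gcd(65886361, 1846812524) = 1.
Working backward:
1 = 5 − 2·2
1 = −2·22 + 9·5
1 = 9·49 − 20·22
1 = −20·169 + 69·49
1 = 69·1232 − 503·169
1 = −503·3865 + 1578·1232
1 = 1578·16692 − 6815·3865
1 = −6815·70633 + 28838·16692
1 = 28838·1994416 − 814279·70633
1 = −814279·65886361 + 26900045·1994416
1 = 26900045·1846812524 − 754015539·65886361
So 1 = (26900045)·1846812524 + (-754015539)·65886361.

1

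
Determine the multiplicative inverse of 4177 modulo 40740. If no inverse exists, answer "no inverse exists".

Apply the Euclidean algorithm to 40740 and 4177:
40740 = 9*4177 + 3147
4177 = 1*3147 + 1030
3147 = 3*1030 + 57
1030 = 18*57 + 4
57 = 14*4 + 1
4 = 4*1 + 0
gcd = 1, so the inverse exists. Back-substitute:
1 = 57 − 14·4
1 = −14·1030 + 253·57
1 = 253·3147 − 773·1030
1 = −773·4177 + 1026·3147
1 = 1026·40740 − 10007·4177
Thus 4177·(-10007) ≡ 1 (mod 40740); reducing, -10007 mod 40740 = 30733.

30733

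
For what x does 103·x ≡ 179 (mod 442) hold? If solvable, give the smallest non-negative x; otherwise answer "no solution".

315

First find gcd(103, 442):
442 = 4*103 + 30
103 = 3*30 + 13
30 = 2*13 + 4
13 = 3*4 + 1
4 = 4*1 + 0
gcd = 1, so a unique solution mod 442 exists.
Back-substitute for the Bézout coefficients:
1 = 13 − 3·4
1 = −3·30 + 7·13
1 = 7·103 − 24·30
1 = −24·442 + 103·103
So 103·(103) ≡ 1 (mod 442), giving 103⁻¹ ≡ 103.
x ≡ 103⁻¹·179 ≡ 103·179 ≡ 315 (mod 442).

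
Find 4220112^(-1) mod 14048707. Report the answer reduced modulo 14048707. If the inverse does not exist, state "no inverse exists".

9819203

gcd(14048707, 4220112) by repeated division:
14048707 = 3*4220112 + 1388371
4220112 = 3*1388371 + 54999
1388371 = 25*54999 + 13396
54999 = 4*13396 + 1415
13396 = 9*1415 + 661
1415 = 2*661 + 93
661 = 7*93 + 10
93 = 9*10 + 3
10 = 3*3 + 1
3 = 3*1 + 0
The gcd is 1. Working backward:
1 = 10 − 3·3
1 = −3·93 + 28·10
1 = 28·661 − 199·93
1 = −199·1415 + 426·661
1 = 426·13396 − 4033·1415
1 = −4033·54999 + 16558·13396
1 = 16558·1388371 − 417983·54999
1 = −417983·4220112 + 1270507·1388371
1 = 1270507·14048707 − 4229504·4220112
So 4220112·(-4229504) ≡ 1 (mod 14048707), and -4229504 ≡ 9819203 (mod 14048707).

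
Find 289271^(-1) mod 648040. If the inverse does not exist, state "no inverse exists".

630631

Run Euclid on (648040, 289271):
648040 = 2×289271 + 69498
289271 = 4×69498 + 11279
69498 = 6×11279 + 1824
11279 = 6×1824 + 335
1824 = 5×335 + 149
335 = 2×149 + 37
149 = 4×37 + 1
37 = 37×1 + 0
Since gcd(289271, 648040) = 1, back-substitute to write 1 as a combination:
1 = 149 − 4·37
1 = −4·335 + 9·149
1 = 9·1824 − 49·335
1 = −49·11279 + 303·1824
1 = 303·69498 − 1867·11279
1 = −1867·289271 + 7771·69498
1 = 7771·648040 − 17409·289271
Hence 289271⁻¹ ≡ -17409 ≡ 630631 (mod 648040).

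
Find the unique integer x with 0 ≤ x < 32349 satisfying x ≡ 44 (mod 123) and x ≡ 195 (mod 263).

13082

Write x = 44 + 123·k. Then 123·k ≡ 195 − 44 ≡ 151 (mod 263).
Need 123⁻¹ mod 263. Extended Euclid on (263, 123):
263 = 2·123 + 17
123 = 7·17 + 4
17 = 4·4 + 1
4 = 4·1 + 0
Back-substitute:
1 = 17 − 4·4
1 = −4·123 + 29·17
1 = 29·263 − 62·123
123⁻¹ ≡ 201 (mod 263), so k ≡ 201·151 ≡ 106 (mod 263).
x = 44 + 123·106 = 13082.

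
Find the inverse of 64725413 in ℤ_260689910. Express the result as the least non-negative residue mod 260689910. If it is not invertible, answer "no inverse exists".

Extended Euclidean algorithm:
260689910 = 4·64725413 + 1788258
64725413 = 36·1788258 + 348125
1788258 = 5·348125 + 47633
348125 = 7·47633 + 14694
47633 = 3·14694 + 3551
14694 = 4·3551 + 490
3551 = 7·490 + 121
490 = 4·121 + 6
121 = 20·6 + 1
6 = 6·1 + 0
The gcd is 1. Working backward:
1 = 121 − 20·6
1 = −20·490 + 81·121
1 = 81·3551 − 587·490
1 = −587·14694 + 2429·3551
1 = 2429·47633 − 7874·14694
1 = −7874·348125 + 57547·47633
1 = 57547·1788258 − 295609·348125
1 = −295609·64725413 + 10699471·1788258
1 = 10699471·260689910 − 43093493·64725413
Hence 64725413⁻¹ ≡ -43093493 ≡ 217596417 (mod 260689910).

217596417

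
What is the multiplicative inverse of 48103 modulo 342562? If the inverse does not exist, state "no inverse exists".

no inverse exists

Euclidean algorithm on 342562, 48103:
342562 = 7·48103 + 5841
48103 = 8·5841 + 1375
5841 = 4·1375 + 341
1375 = 4·341 + 11
341 = 31·11 + 0
Since gcd = 11 > 1, 48103 is not a unit mod 342562.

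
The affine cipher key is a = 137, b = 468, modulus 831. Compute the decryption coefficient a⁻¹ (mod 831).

Extended Euclidean algorithm:
831 = 6·137 + 9
137 = 15·9 + 2
9 = 4·2 + 1
2 = 2·1 + 0
The gcd is 1. Working backward:
1 = 9 − 4·2
1 = −4·137 + 61·9
1 = 61·831 − 370·137
Thus 137·(-370) ≡ 1 (mod 831); reducing, -370 mod 831 = 461.

461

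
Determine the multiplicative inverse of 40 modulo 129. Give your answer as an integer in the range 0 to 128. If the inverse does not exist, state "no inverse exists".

100

Extended Euclidean algorithm:
129 = 3*40 + 9
40 = 4*9 + 4
9 = 2*4 + 1
4 = 4*1 + 0
gcd = 1, so the inverse exists. Back-substitute:
1 = 9 − 2·4
1 = −2·40 + 9·9
1 = 9·129 − 29·40
So 40·(-29) ≡ 1 (mod 129), and -29 ≡ 100 (mod 129).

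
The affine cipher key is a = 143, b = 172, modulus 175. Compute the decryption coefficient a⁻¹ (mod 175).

Apply the Euclidean algorithm to 175 and 143:
175 = 1*143 + 32
143 = 4*32 + 15
32 = 2*15 + 2
15 = 7*2 + 1
2 = 2*1 + 0
gcd = 1, so the inverse exists. Back-substitute:
1 = 15 − 7·2
1 = −7·32 + 15·15
1 = 15·143 − 67·32
1 = −67·175 + 82·143
So 143·82 ≡ 1 (mod 175).

82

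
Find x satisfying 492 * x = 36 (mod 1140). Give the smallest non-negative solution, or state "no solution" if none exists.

First find gcd(492, 1140):
1140 = 2·492 + 156
492 = 3·156 + 24
156 = 6·24 + 12
24 = 2·12 + 0
gcd = 12 and 12 | 36, so solutions exist. Divide through by 12: 41x ≡ 3 (mod 95).
Now find 41⁻¹ mod 95:
95 = 2*41 + 13
41 = 3*13 + 2
13 = 6*2 + 1
2 = 2*1 + 0
Back-substitute:
1 = 13 − 6·2
1 = −6·41 + 19·13
1 = 19·95 − 44·41
So 41·(-44) ≡ 1 (mod 95), i.e. 41⁻¹ ≡ 51.
Then x ≡ 51·3 ≡ 58 (mod 95); the smallest non-negative solution is x = 58.

58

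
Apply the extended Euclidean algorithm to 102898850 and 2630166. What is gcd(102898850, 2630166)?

Apply Euclid's algorithm to 102898850 and 2630166:
102898850 = 39*2630166 + 322376
2630166 = 8*322376 + 51158
322376 = 6*51158 + 15428
51158 = 3*15428 + 4874
15428 = 3*4874 + 806
4874 = 6*806 + 38
806 = 21*38 + 8
38 = 4*8 + 6
8 = 1*6 + 2
6 = 3*2 + 0
gcd(102898850, 2630166) = 2.
Back-substituting:
2 = 8 − 6
2 = −38 + 5·8
2 = 5·806 − 106·38
2 = −106·4874 + 641·806
2 = 641·15428 − 2029·4874
2 = −2029·51158 + 6728·15428
2 = 6728·322376 − 42397·51158
2 = −42397·2630166 + 345904·322376
2 = 345904·102898850 − 13532653·2630166
So 2 = (345904)·102898850 + (-13532653)·2630166.

2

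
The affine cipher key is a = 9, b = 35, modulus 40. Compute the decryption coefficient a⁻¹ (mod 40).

Run Euclid on (40, 9):
40 = 4·9 + 4
9 = 2·4 + 1
4 = 4·1 + 0
Since gcd(9, 40) = 1, back-substitute to write 1 as a combination:
1 = 9 − 2·4
1 = −2·40 + 9·9
So 9·9 ≡ 1 (mod 40).

9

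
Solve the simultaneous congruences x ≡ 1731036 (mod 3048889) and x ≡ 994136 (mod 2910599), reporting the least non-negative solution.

6164172337900

Write x = 1731036 + 3048889·k. Then 3048889·k ≡ 994136 − 1731036 ≡ 2173699 (mod 2910599).
Need 3048889⁻¹ mod 2910599. Extended Euclid on (2910599, 138290):
2910599 = 21×138290 + 6509
138290 = 21×6509 + 1601
6509 = 4×1601 + 105
1601 = 15×105 + 26
105 = 4×26 + 1
26 = 26×1 + 0
Back-substitute:
1 = 105 − 4·26
1 = −4·1601 + 61·105
1 = 61·6509 − 248·1601
1 = −248·138290 + 5269·6509
1 = 5269·2910599 − 110897·138290
3048889⁻¹ ≡ 2799702 (mod 2910599), so k ≡ 2799702·2173699 ≡ 2021776 (mod 2910599).
x = 1731036 + 3048889·2021776 = 6164172337900.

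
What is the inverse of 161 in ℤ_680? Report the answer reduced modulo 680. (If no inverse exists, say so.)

gcd(680, 161) by repeated division:
680 = 4×161 + 36
161 = 4×36 + 17
36 = 2×17 + 2
17 = 8×2 + 1
2 = 2×1 + 0
The gcd is 1. Working backward:
1 = 17 − 8·2
1 = −8·36 + 17·17
1 = 17·161 − 76·36
1 = −76·680 + 321·161
So 161·321 ≡ 1 (mod 680).

321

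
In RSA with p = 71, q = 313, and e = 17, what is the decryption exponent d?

8993

φ(n) = (p−1)(q−1) = 70·312 = 21840.
Need d with 17·d ≡ 1 (mod 21840). Apply the extended Euclidean algorithm:
21840 = 1284*17 + 12
17 = 1*12 + 5
12 = 2*5 + 2
5 = 2*2 + 1
2 = 2*1 + 0
Back-substitute:
1 = 5 − 2·2
1 = −2·12 + 5·5
1 = 5·17 − 7·12
1 = −7·21840 + 8993·17
So 17·8993 ≡ 1 (mod 21840), hence d = 8993.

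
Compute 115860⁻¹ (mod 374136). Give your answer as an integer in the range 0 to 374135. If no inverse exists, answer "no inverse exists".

no inverse exists

Compute gcd(115860, 374136):
374136 = 3×115860 + 26556
115860 = 4×26556 + 9636
26556 = 2×9636 + 7284
9636 = 1×7284 + 2352
7284 = 3×2352 + 228
2352 = 10×228 + 72
228 = 3×72 + 12
72 = 6×12 + 0
Since gcd = 12 > 1, 115860 is not a unit mod 374136.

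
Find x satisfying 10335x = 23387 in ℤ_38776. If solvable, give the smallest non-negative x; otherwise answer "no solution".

11757

First find gcd(10335, 38776):
38776 = 3·10335 + 7771
10335 = 1·7771 + 2564
7771 = 3·2564 + 79
2564 = 32·79 + 36
79 = 2·36 + 7
36 = 5·7 + 1
7 = 7·1 + 0
gcd = 1, so a unique solution mod 38776 exists.
Back-substitute for the Bézout coefficients:
1 = 36 − 5·7
1 = −5·79 + 11·36
1 = 11·2564 − 357·79
1 = −357·7771 + 1082·2564
1 = 1082·10335 − 1439·7771
1 = −1439·38776 + 5399·10335
So 10335·(5399) ≡ 1 (mod 38776), giving 10335⁻¹ ≡ 5399.
x ≡ 10335⁻¹·23387 ≡ 5399·23387 ≡ 11757 (mod 38776).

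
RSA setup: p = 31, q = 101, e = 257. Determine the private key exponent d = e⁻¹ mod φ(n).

2393

φ(n) = (p−1)(q−1) = 30·100 = 3000.
Need d with 257·d ≡ 1 (mod 3000). Apply the extended Euclidean algorithm:
3000 = 11*257 + 173
257 = 1*173 + 84
173 = 2*84 + 5
84 = 16*5 + 4
5 = 1*4 + 1
4 = 4*1 + 0
Back-substitute:
1 = 5 − 4
1 = −84 + 17·5
1 = 17·173 − 35·84
1 = −35·257 + 52·173
1 = 52·3000 − 607·257
So 257·(-607) ≡ 1 (mod 3000), hence d ≡ -607 ≡ 2393 (mod 3000).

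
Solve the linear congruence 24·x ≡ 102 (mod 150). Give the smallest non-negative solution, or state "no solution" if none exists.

23

First find gcd(24, 150):
150 = 6×24 + 6
24 = 4×6 + 0
gcd = 6 and 6 | 102, so solutions exist. Divide through by 6: 4x ≡ 17 (mod 25).
Now find 4⁻¹ mod 25:
25 = 6·4 + 1
4 = 4·1 + 0
Back-substitute:
1 = 25 − 6·4
So 4·(-6) ≡ 1 (mod 25), i.e. 4⁻¹ ≡ 19.
Then x ≡ 19·17 ≡ 23 (mod 25); the smallest non-negative solution is x = 23.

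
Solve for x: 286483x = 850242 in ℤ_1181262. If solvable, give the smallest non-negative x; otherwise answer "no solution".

First find gcd(286483, 1181262):
1181262 = 4×286483 + 35330
286483 = 8×35330 + 3843
35330 = 9×3843 + 743
3843 = 5×743 + 128
743 = 5×128 + 103
128 = 1×103 + 25
103 = 4×25 + 3
25 = 8×3 + 1
3 = 3×1 + 0
gcd = 1, so a unique solution mod 1181262 exists.
Back-substitute for the Bézout coefficients:
1 = 25 − 8·3
1 = −8·103 + 33·25
1 = 33·128 − 41·103
1 = −41·743 + 238·128
1 = 238·3843 − 1231·743
1 = −1231·35330 + 11317·3843
1 = 11317·286483 − 91767·35330
1 = −91767·1181262 + 378385·286483
So 286483·(378385) ≡ 1 (mod 1181262), giving 286483⁻¹ ≡ 378385.
x ≡ 286483⁻¹·850242 ≡ 378385·850242 ≡ 932208 (mod 1181262).

932208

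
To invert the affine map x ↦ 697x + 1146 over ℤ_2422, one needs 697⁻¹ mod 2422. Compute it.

Extended Euclidean algorithm:
2422 = 3×697 + 331
697 = 2×331 + 35
331 = 9×35 + 16
35 = 2×16 + 3
16 = 5×3 + 1
3 = 3×1 + 0
The gcd is 1. Working backward:
1 = 16 − 5·3
1 = −5·35 + 11·16
1 = 11·331 − 104·35
1 = −104·697 + 219·331
1 = 219·2422 − 761·697
So 697·(-761) ≡ 1 (mod 2422), and -761 ≡ 1661 (mod 2422).

1661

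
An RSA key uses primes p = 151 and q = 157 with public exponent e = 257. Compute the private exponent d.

φ(n) = (p−1)(q−1) = 150·156 = 23400.
Need d with 257·d ≡ 1 (mod 23400). Apply the extended Euclidean algorithm:
23400 = 91·257 + 13
257 = 19·13 + 10
13 = 1·10 + 3
10 = 3·3 + 1
3 = 3·1 + 0
Back-substitute:
1 = 10 − 3·3
1 = −3·13 + 4·10
1 = 4·257 − 79·13
1 = −79·23400 + 7193·257
So 257·7193 ≡ 1 (mod 23400), hence d = 7193.

7193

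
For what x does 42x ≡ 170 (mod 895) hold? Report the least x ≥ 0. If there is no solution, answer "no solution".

First find gcd(42, 895):
895 = 21·42 + 13
42 = 3·13 + 3
13 = 4·3 + 1
3 = 3·1 + 0
gcd = 1, so a unique solution mod 895 exists.
Back-substitute for the Bézout coefficients:
1 = 13 − 4·3
1 = −4·42 + 13·13
1 = 13·895 − 277·42
So 42·(-277) ≡ 1 (mod 895), giving 42⁻¹ ≡ 618.
x ≡ 42⁻¹·170 ≡ 618·170 ≡ 345 (mod 895).

345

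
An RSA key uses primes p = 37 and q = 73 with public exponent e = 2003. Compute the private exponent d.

φ(n) = (p−1)(q−1) = 36·72 = 2592.
Need d with 2003·d ≡ 1 (mod 2592). Apply the extended Euclidean algorithm:
2592 = 1·2003 + 589
2003 = 3·589 + 236
589 = 2·236 + 117
236 = 2·117 + 2
117 = 58·2 + 1
2 = 2·1 + 0
Back-substitute:
1 = 117 − 58·2
1 = −58·236 + 117·117
1 = 117·589 − 292·236
1 = −292·2003 + 993·589
1 = 993·2592 − 1285·2003
So 2003·(-1285) ≡ 1 (mod 2592), hence d ≡ -1285 ≡ 1307 (mod 2592).

1307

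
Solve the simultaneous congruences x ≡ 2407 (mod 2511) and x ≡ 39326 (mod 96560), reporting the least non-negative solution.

147872686

Write x = 2407 + 2511·k. Then 2511·k ≡ 39326 − 2407 ≡ 36919 (mod 96560).
Need 2511⁻¹ mod 96560. Extended Euclid on (96560, 2511):
96560 = 38·2511 + 1142
2511 = 2·1142 + 227
1142 = 5·227 + 7
227 = 32·7 + 3
7 = 2·3 + 1
3 = 3·1 + 0
Back-substitute:
1 = 7 − 2·3
1 = −2·227 + 65·7
1 = 65·1142 − 327·227
1 = −327·2511 + 719·1142
1 = 719·96560 − 27649·2511
2511⁻¹ ≡ 68911 (mod 96560), so k ≡ 68911·36919 ≡ 58889 (mod 96560).
x = 2407 + 2511·58889 = 147872686.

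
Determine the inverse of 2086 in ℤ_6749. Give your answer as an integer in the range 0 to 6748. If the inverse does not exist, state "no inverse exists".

Apply the Euclidean algorithm to 6749 and 2086:
6749 = 3*2086 + 491
2086 = 4*491 + 122
491 = 4*122 + 3
122 = 40*3 + 2
3 = 1*2 + 1
2 = 2*1 + 0
The gcd is 1. Working backward:
1 = 3 − 2
1 = −122 + 41·3
1 = 41·491 − 165·122
1 = −165·2086 + 701·491
1 = 701·6749 − 2268·2086
So 2086·(-2268) ≡ 1 (mod 6749), and -2268 ≡ 4481 (mod 6749).

4481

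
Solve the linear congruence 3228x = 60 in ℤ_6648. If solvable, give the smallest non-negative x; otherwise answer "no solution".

First find gcd(3228, 6648):
6648 = 2*3228 + 192
3228 = 16*192 + 156
192 = 1*156 + 36
156 = 4*36 + 12
36 = 3*12 + 0
gcd = 12 and 12 | 60, so solutions exist. Divide through by 12: 269x ≡ 5 (mod 554).
Now find 269⁻¹ mod 554:
554 = 2×269 + 16
269 = 16×16 + 13
16 = 1×13 + 3
13 = 4×3 + 1
3 = 3×1 + 0
Back-substitute:
1 = 13 − 4·3
1 = −4·16 + 5·13
1 = 5·269 − 84·16
1 = −84·554 + 173·269
So 269⁻¹ ≡ 173 (mod 554).
Then x ≡ 173·5 ≡ 311 (mod 554); the smallest non-negative solution is x = 311.

311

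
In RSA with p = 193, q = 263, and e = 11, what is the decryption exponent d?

45731

φ(n) = (p−1)(q−1) = 192·262 = 50304.
Need d with 11·d ≡ 1 (mod 50304). Apply the extended Euclidean algorithm:
50304 = 4573*11 + 1
11 = 11*1 + 0
Back-substitute:
1 = 50304 − 4573·11
So 11·(-4573) ≡ 1 (mod 50304), hence d ≡ -4573 ≡ 45731 (mod 50304).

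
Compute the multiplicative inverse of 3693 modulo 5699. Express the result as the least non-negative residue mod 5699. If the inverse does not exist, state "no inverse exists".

Run Euclid on (5699, 3693):
5699 = 1*3693 + 2006
3693 = 1*2006 + 1687
2006 = 1*1687 + 319
1687 = 5*319 + 92
319 = 3*92 + 43
92 = 2*43 + 6
43 = 7*6 + 1
6 = 6*1 + 0
Since gcd(3693, 5699) = 1, back-substitute to write 1 as a combination:
1 = 43 − 7·6
1 = −7·92 + 15·43
1 = 15·319 − 52·92
1 = −52·1687 + 275·319
1 = 275·2006 − 327·1687
1 = −327·3693 + 602·2006
1 = 602·5699 − 929·3693
Hence 3693⁻¹ ≡ -929 ≡ 4770 (mod 5699).

4770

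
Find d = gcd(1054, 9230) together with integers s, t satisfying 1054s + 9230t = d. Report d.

Apply Euclid's algorithm to 9230 and 1054:
9230 = 8*1054 + 798
1054 = 1*798 + 256
798 = 3*256 + 30
256 = 8*30 + 16
30 = 1*16 + 14
16 = 1*14 + 2
14 = 7*2 + 0
gcd(1054, 9230) = 2.
Express as a combination:
2 = 16 − 14
2 = −30 + 2·16
2 = 2·256 − 17·30
2 = −17·798 + 53·256
2 = 53·1054 − 70·798
2 = −70·9230 + 613·1054
So 2 = (-70)·9230 + (613)·1054.

2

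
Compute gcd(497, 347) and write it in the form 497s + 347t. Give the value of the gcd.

Euclidean algorithm:
497 = 1·347 + 150
347 = 2·150 + 47
150 = 3·47 + 9
47 = 5·9 + 2
9 = 4·2 + 1
2 = 2·1 + 0
gcd(497, 347) = 1.
Back-substituting:
1 = 9 − 4·2
1 = −4·47 + 21·9
1 = 21·150 − 67·47
1 = −67·347 + 155·150
1 = 155·497 − 222·347
So 1 = (155)·497 + (-222)·347.

1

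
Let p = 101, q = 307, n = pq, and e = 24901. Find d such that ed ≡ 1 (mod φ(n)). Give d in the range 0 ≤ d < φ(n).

φ(n) = (p−1)(q−1) = 100·306 = 30600.
Need d with 24901·d ≡ 1 (mod 30600). Apply the extended Euclidean algorithm:
30600 = 1·24901 + 5699
24901 = 4·5699 + 2105
5699 = 2·2105 + 1489
2105 = 1·1489 + 616
1489 = 2·616 + 257
616 = 2·257 + 102
257 = 2·102 + 53
102 = 1·53 + 49
53 = 1·49 + 4
49 = 12·4 + 1
4 = 4·1 + 0
Back-substitute:
1 = 49 − 12·4
1 = −12·53 + 13·49
1 = 13·102 − 25·53
1 = −25·257 + 63·102
1 = 63·616 − 151·257
1 = −151·1489 + 365·616
1 = 365·2105 − 516·1489
1 = −516·5699 + 1397·2105
1 = 1397·24901 − 6104·5699
1 = −6104·30600 + 7501·24901
So 24901·7501 ≡ 1 (mod 30600), hence d = 7501.

7501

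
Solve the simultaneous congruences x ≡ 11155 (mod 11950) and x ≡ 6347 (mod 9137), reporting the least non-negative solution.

94428105

Write x = 11155 + 11950·k. Then 11950·k ≡ 6347 − 11155 ≡ 4329 (mod 9137).
Need 11950⁻¹ mod 9137. Extended Euclid on (9137, 2813):
9137 = 3·2813 + 698
2813 = 4·698 + 21
698 = 33·21 + 5
21 = 4·5 + 1
5 = 5·1 + 0
Back-substitute:
1 = 21 − 4·5
1 = −4·698 + 133·21
1 = 133·2813 − 536·698
1 = −536·9137 + 1741·2813
11950⁻¹ ≡ 1741 (mod 9137), so k ≡ 1741·4329 ≡ 7901 (mod 9137).
x = 11155 + 11950·7901 = 94428105.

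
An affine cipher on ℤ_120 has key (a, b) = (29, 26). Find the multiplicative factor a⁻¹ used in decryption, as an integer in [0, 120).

Apply the Euclidean algorithm to 120 and 29:
120 = 4·29 + 4
29 = 7·4 + 1
4 = 4·1 + 0
Since gcd(29, 120) = 1, back-substitute to write 1 as a combination:
1 = 29 − 7·4
1 = −7·120 + 29·29
So 29·29 ≡ 1 (mod 120).

29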